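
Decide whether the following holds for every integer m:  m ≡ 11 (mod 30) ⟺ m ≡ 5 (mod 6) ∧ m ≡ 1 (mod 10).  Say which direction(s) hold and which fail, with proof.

(→) Suppose m ≡ 11 (mod 30); write m = 30j + 11. Since 6 ∣ 30, reducing mod 6 gives m ≡ 11 ≡ 5 (mod 6); since 10 ∣ 30, reducing mod 10 gives m ≡ 11 ≡ 1 (mod 10).

(←) Conversely, if m ≡ 5 (mod 6) and m ≡ 1 (mod 10), then by the Chinese remainder theorem m ≡ 11 (mod 30). This is exactly m ≡ 11 (mod 30).

Both implications hold.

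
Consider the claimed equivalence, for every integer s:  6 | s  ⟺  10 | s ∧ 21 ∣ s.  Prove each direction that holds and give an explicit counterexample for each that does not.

The forward direction fails; the converse holds.

[⇐] Suppose 10 ∣ s and 21 ∣ s. Any common multiple of 10 and 21 is a multiple of their lcm; here gcd(10, 21) = 1, so lcm(10, 21) = 10·21 = 210, so 210 ∣ s. Since 6 ∣ 210, it follows that 6 ∣ s.

[⇒] This fails: take s = 6. Certainly 6 ∣ 6, but 10 ∤ 6.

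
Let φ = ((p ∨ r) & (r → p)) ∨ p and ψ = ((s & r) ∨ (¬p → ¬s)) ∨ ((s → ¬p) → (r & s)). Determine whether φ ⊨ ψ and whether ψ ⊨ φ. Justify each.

(⇒) holds; (⇐) fails.

Forward direction. Assume the antecedent. If p is true, the consequent reduces to true regardless of the other variables. If p is false, the antecedent cannot hold. Either way the consequent holds.

Converse. This fails. Under p = F, r = F, s = F, the left side is false but the right side is true.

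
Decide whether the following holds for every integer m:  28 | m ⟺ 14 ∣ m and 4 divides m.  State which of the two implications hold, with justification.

Both implications hold.

(⟹) If 28 ∣ m, write m = 28q. Since 28 = 2·14, m = 14·(2q), so 14 ∣ m; and since 28 = 7·4, m = 4·(7q), so 4 ∣ m.

(⟸) Suppose 14 ∣ m and 4 ∣ m. Any common multiple of 14 and 4 is a multiple of their lcm; here lcm(14, 4) = 14·4/gcd(14, 4) = 56/2 = 28, so 28 ∣ m.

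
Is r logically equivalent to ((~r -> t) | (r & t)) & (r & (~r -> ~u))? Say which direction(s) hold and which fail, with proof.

(⟸) Assume the antecedent. If u is true, the antecedent forces (u = T, r = T, t = F) or (u = T, r = T, t = T), and r holds there. If u is false, the antecedent forces (u = F, r = T, t = F) or (u = F, r = T, t = T), and r holds there. Either way r holds.

(⟹) Assume the antecedent. If u is true, the antecedent forces (u = T, r = T, t = F) or (u = T, r = T, t = T), and the consequent holds there. If u is false, the antecedent forces (u = F, r = T, t = F) or (u = F, r = T, t = T), and the consequent holds there. Either way the consequent holds.

Equivalent; both directions hold.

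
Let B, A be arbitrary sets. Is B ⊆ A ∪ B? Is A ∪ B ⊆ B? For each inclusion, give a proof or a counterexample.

(⊆) holds; (⊇) fails.

(⟹) Let x ∈ B. Then either x ∈ B and x ∉ A; or x ∈ B ∩ A. In each case x ∈ A ∪ B, so B ⊆ A ∪ B.

(⟸) This inclusion fails. Take B = ∅, A = {1}; then 1 ∈ A ∪ B but 1 ∉ B.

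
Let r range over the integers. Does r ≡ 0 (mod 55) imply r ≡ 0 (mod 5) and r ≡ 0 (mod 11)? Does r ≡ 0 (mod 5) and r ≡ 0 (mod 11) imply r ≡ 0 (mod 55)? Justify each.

Equivalent; both directions hold.

(⇐) If r ≡ 0 (mod 5) and r ≡ 0 (mod 11), then by the Chinese remainder theorem r ≡ 0 (mod 55). This is exactly r ≡ 0 (mod 55).

(⇒) Suppose r ≡ 0 (mod 55); write r = 55j + 0. Since 5 ∣ 55, reducing mod 5 gives r ≡ 0 (mod 5); since 11 ∣ 55, reducing mod 11 gives r ≡ 0 (mod 11).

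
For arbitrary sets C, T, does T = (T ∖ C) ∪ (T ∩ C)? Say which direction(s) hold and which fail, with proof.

The two sets are equal.

(⊆) Let x ∈ T. Then either x ∈ T and x ∉ C; or x ∈ C ∩ T. In each case x ∈ (T ∖ C) ∪ (T ∩ C), so T ⊆ (T ∖ C) ∪ (T ∩ C).

(⊇) Let x ∈ (T ∖ C) ∪ (T ∩ C). Then either x ∈ T and x ∉ C; or x ∈ C ∩ T. In each case x ∈ T, so (T ∖ C) ∪ (T ∩ C) ⊆ T.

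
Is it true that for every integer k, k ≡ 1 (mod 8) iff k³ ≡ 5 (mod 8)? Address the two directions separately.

Forward direction. This fails: take k = 1. Then 1 ≡ 1 (mod 8), but 1³ = 1 ≡ 1 (mod 8), not 5.

Converse. This fails: take k = 5. Then 5³ = 125 ≡ 5 (mod 8), yet 5 ≡ 5 (mod 8), not 1.

Both directions fail.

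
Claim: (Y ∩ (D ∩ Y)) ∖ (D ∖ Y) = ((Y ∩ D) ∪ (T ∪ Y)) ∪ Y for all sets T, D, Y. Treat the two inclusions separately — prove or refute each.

Only the forward inclusion holds.

(⟹) Let x ∈ (Y ∩ (D ∩ Y)) ∖ (D ∖ Y). Then either x ∈ D ∩ Y and x ∉ T; or x ∈ T ∩ D ∩ Y. In each case x ∈ ((Y ∩ D) ∪ (T ∪ Y)) ∪ Y, so (Y ∩ (D ∩ Y)) ∖ (D ∖ Y) ⊆ ((Y ∩ D) ∪ (T ∪ Y)) ∪ Y.

(⟸) This inclusion fails. Take T = {1}, D = ∅, Y = ∅; then 1 ∈ ((Y ∩ D) ∪ (T ∪ Y)) ∪ Y but 1 ∉ (Y ∩ (D ∩ Y)) ∖ (D ∖ Y).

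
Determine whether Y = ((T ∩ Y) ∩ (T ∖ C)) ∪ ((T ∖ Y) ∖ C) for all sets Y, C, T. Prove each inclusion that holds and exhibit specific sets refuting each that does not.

Both inclusions fail.

Forward inclusion. This inclusion fails. Take Y = {1}, C = ∅, T = ∅; then 1 ∈ Y but 1 ∉ ((T ∩ Y) ∩ (T ∖ C)) ∪ ((T ∖ Y) ∖ C).

Reverse inclusion. This inclusion fails. Take Y = ∅, C = ∅, T = {1}; then 1 ∈ ((T ∩ Y) ∩ (T ∖ C)) ∪ ((T ∖ Y) ∖ C) but 1 ∉ Y.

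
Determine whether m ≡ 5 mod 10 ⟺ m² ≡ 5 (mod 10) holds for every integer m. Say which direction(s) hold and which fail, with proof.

Both directions hold.

Converse. Suppose m² ≡ 5 (mod 10). The only residue r in {0, …, 9} with r² ≡ 5 (mod 10) is r = 5, so m ≡ 5 (mod 10).

Forward direction. Suppose m ≡ 5 mod 10. Write m = 10j + 5. Then (10j + 5)² = 100j² + 100j + 25 = 10(10j² + 10j + 2) + 5, so m² ≡ 5 (mod 10).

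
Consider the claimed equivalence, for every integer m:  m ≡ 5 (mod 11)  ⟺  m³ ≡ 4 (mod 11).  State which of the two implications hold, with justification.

(⟹) Suppose m ≡ 5 (mod 11). Write m = 11j + 5. Then (11j + 5)³ = 1331j³ + 1815j² + 825j + 125 = 11(121j³ + 165j² + 75j + 11) + 4, so m³ ≡ 4 (mod 11).

(⟸) Conversely, suppose m³ ≡ 4 (mod 11). The only residue r in {0, …, 10} with r³ ≡ 4 (mod 11) is r = 5, so m ≡ 5 (mod 11).

Both directions hold.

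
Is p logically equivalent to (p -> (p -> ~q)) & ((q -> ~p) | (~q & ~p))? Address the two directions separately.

Neither implication holds.

(⟹) This fails. Under p = T, q = T, the left side is true but the right side is false.

(⟸) This fails. Under p = F, q = F, the left side is false but the right side is true.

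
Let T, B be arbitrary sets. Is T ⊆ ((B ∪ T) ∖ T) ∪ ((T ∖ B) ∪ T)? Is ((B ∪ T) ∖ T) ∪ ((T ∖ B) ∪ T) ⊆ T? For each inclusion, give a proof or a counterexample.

(⊆) holds; (⊇) fails.

(⊆) Let x ∈ T. Then either x ∈ T and x ∉ B; or x ∈ T ∩ B. In each case x ∈ ((B ∪ T) ∖ T) ∪ ((T ∖ B) ∪ T), so T ⊆ ((B ∪ T) ∖ T) ∪ ((T ∖ B) ∪ T).

(⊇) This inclusion fails. Take T = ∅, B = {1}; then 1 ∈ ((B ∪ T) ∖ T) ∪ ((T ∖ B) ∪ T) but 1 ∉ T.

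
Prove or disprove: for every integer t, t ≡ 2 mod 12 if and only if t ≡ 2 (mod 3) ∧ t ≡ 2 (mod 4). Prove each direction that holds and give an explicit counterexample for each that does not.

(⇒) Suppose t ≡ 2 (mod 12); write t = 12j + 2. Since 3 ∣ 12, reducing mod 3 gives t ≡ 2 (mod 3); since 4 ∣ 12, reducing mod 4 gives t ≡ 2 (mod 4).

(⇐) Conversely, if t ≡ 2 (mod 3) and t ≡ 2 (mod 4), then by the Chinese remainder theorem t ≡ 2 (mod 12). This is exactly t ≡ 2 (mod 12).

Both directions hold; the statement is true.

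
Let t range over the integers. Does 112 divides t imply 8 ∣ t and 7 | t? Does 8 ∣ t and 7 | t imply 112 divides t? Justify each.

(→) If 112 ∣ t, write t = 112q. Since 112 = 14·8, t = 8·(14q), so 8 ∣ t; and since 112 = 16·7, t = 7·(16q), so 7 ∣ t.

(←) This fails: take t = 56. Both 8 ∣ 56 and 7 ∣ 56, yet 56 is not a multiple of 112 (since 56 = 0·112 + 56), so 112 ∤ 56.

(⇒) holds; (⇐) fails.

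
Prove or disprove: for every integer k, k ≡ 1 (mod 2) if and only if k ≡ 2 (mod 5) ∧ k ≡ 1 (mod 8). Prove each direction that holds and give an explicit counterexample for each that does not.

(→) This fails: k = 1 gives 1 ≡ 1 (mod 2) but 1 ≡ 1 (mod 5), so the conjunction on the right does not hold.

(←) Conversely, if k ≡ 2 (mod 5) and k ≡ 1 (mod 8), then by the Chinese remainder theorem k ≡ 17 (mod 40). Since 17 ≡ 1 (mod 2) and 2 ∣ 40, we get k ≡ 1 (mod 2).

(⇒) fails; (⇐) holds.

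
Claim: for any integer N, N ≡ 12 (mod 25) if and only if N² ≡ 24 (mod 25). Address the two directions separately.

(⟹) This fails: take N = 12. Then 12 ≡ 12 (mod 25), but 12² = 144 ≡ 19 (mod 25), not 24.

(⟸) This fails: take N = 7. Then 7² = 49 ≡ 24 (mod 25), yet 7 ≡ 7 (mod 25), not 12.

Neither direction holds.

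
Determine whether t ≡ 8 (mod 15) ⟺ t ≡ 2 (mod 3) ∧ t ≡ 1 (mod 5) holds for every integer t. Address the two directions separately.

Neither direction holds.

(→) This fails: t = 8 gives 8 ≡ 8 (mod 15) but 8 ≡ 3 (mod 5), so the conjunction on the right does not hold.

(←) This fails: t = 11 satisfies both congruences on the right (11 ≡ 2 mod 3 and 11 ≡ 1 mod 5) yet 11 ≡ 11 (mod 15), not 8.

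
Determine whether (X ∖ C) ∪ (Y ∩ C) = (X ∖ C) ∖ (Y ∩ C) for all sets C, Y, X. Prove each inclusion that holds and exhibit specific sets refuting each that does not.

(⟹) This inclusion fails. Take C = {1}, Y = {1}, X = ∅; then 1 ∈ (X ∖ C) ∪ (Y ∩ C) but 1 ∉ (X ∖ C) ∖ (Y ∩ C).

(⟸) Let x ∈ (X ∖ C) ∖ (Y ∩ C). Then either x ∈ X and x ∉ C, Y; or x ∈ Y ∩ X and x ∉ C. In each case x ∈ (X ∖ C) ∪ (Y ∩ C), so (X ∖ C) ∖ (Y ∩ C) ⊆ (X ∖ C) ∪ (Y ∩ C).

Only the reverse inclusion holds.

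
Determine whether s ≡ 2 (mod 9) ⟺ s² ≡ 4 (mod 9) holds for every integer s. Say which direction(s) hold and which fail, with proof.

Converse. This fails: take s = 7. Then 7² = 49 ≡ 4 (mod 9), yet 7 ≡ 7 (mod 9), not 2.

Forward direction. Suppose s ≡ 2 (mod 9). Write s = 9j + 2. Then (9j + 2)² = 81j² + 36j + 4 = 9(9j² + 4j) + 4, so s² ≡ 4 (mod 9).

The forward direction holds; the converse fails.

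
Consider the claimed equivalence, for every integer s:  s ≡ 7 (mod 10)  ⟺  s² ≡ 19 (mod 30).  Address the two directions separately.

Neither direction holds.

[⇒] This fails: take s = 27. Then 27 ≡ 7 (mod 10), but 27² = 729 ≡ 9 (mod 30), not 19.

[⇐] This fails: take s = 13. Then 13² = 169 ≡ 19 (mod 30), yet 13 ≡ 3 (mod 10), not 7.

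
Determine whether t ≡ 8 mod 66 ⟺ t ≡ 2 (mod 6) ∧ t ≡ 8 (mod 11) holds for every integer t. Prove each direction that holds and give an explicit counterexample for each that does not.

The biconditional holds.

(⇐) If t ≡ 2 (mod 6) and t ≡ 8 (mod 11), then by the Chinese remainder theorem t ≡ 8 (mod 66). This is exactly t ≡ 8 (mod 66).

(⇒) Suppose t ≡ 8 (mod 66); write t = 66j + 8. Since 6 ∣ 66, reducing mod 6 gives t ≡ 8 ≡ 2 (mod 6); since 11 ∣ 66, reducing mod 11 gives t ≡ 8 (mod 11).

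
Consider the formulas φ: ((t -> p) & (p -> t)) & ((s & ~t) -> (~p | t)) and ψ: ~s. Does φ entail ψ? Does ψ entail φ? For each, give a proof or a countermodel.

Neither direction holds.

(→) This fails. Under p = F, s = T, t = F, the left side is true but the right side is false.

(←) This fails. Under p = T, s = F, t = F, the left side is false but the right side is true.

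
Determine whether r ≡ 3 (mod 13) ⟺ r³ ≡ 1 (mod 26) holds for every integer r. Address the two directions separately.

(⇒) This fails: take r = 16. Then 16 ≡ 3 (mod 13), but 16³ = 4096 ≡ 14 (mod 26), not 1.

(⇐) This fails: take r = 1. Then 1³ = 1 ≡ 1 (mod 26), yet 1 ≡ 1 (mod 13), not 3.

Neither implication holds.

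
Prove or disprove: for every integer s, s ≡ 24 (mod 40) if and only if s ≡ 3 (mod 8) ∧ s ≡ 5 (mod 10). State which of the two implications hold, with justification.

[⇒] This fails: s = 24 gives 24 ≡ 24 (mod 40) but 24 ≡ 0 (mod 8), so the conjunction on the right does not hold.

[⇐] This fails: s = 35 satisfies both congruences on the right (35 ≡ 3 mod 8 and 35 ≡ 5 mod 10) yet 35 ≡ 35 (mod 40), not 24.

Neither direction holds.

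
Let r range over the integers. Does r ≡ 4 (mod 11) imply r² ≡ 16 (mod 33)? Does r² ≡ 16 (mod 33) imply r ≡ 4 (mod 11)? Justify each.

(⟹) This fails: take r = 15. Then 15 ≡ 4 (mod 11), but 15² = 225 ≡ 27 (mod 33), not 16.

(⟸) This fails: take r = 7. Then 7² = 49 ≡ 16 (mod 33), yet 7 ≡ 7 (mod 11), not 4.

(⇒) fails and (⇐) fails.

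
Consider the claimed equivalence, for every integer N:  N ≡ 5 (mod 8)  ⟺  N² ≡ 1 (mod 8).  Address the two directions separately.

The forward direction holds; the converse fails.

Converse. This fails: take N = 1. Then 1² = 1 ≡ 1 (mod 8), yet 1 ≡ 1 (mod 8), not 5.

Forward direction. Suppose N ≡ 5 (mod 8). Write N = 8j + 5. Then (8j + 5)² = 64j² + 80j + 25 = 8(8j² + 10j + 3) + 1, so N² ≡ 1 (mod 8).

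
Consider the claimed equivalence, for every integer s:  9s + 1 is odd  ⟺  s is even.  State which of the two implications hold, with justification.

The biconditional holds.

(→) Suppose 9s + 1 is odd. Since 9 is odd, 9s and s have the same parity, so 9s + 1 ≡ s + 1 (mod 2). As 1 is odd, 9s + 1 is odd exactly when s is even. Thus s is even.

(←) Conversely, suppose s is even; write s = 2j. Then 9s + 1 = 9·(2j) + 1 = 2·9j + 1, which is odd.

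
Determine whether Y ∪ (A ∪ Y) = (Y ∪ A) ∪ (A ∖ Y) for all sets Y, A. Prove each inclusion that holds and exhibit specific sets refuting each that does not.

The two sets are equal.

(⟹) Let x ∈ Y ∪ (A ∪ Y). Then either x ∈ Y and x ∉ A; or x ∈ A and x ∉ Y; or x ∈ Y ∩ A. In each case x ∈ (Y ∪ A) ∪ (A ∖ Y), so Y ∪ (A ∪ Y) ⊆ (Y ∪ A) ∪ (A ∖ Y).

(⟸) Let x ∈ (Y ∪ A) ∪ (A ∖ Y). Then either x ∈ Y and x ∉ A; or x ∈ A and x ∉ Y; or x ∈ Y ∩ A. In each case x ∈ Y ∪ (A ∪ Y), so (Y ∪ A) ∪ (A ∖ Y) ⊆ Y ∪ (A ∪ Y).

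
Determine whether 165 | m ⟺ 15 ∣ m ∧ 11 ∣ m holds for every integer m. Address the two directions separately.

Both directions hold; the statement is true.

(⇒) If 165 ∣ m, write m = 165q. Since 165 = 11·15, m = 15·(11q), so 15 ∣ m; and since 165 = 15·11, m = 11·(15q), so 11 ∣ m.

(⇐) Suppose 15 ∣ m and 11 ∣ m. Any common multiple of 15 and 11 is a multiple of their lcm; here gcd(15, 11) = 1, so lcm(15, 11) = 15·11 = 165, so 165 ∣ m.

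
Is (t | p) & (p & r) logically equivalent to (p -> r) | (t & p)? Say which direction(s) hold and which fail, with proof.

(⇒) holds; (⇐) fails.

(⟸) This fails. Under r = F, t = F, p = F, the left side is false but the right side is true.

(⟹) Assume the antecedent. If r is true, (p -> r) | (t & p) reduces to true regardless of the other variables. If r is false, the antecedent cannot hold. Either way (p -> r) | (t & p) holds.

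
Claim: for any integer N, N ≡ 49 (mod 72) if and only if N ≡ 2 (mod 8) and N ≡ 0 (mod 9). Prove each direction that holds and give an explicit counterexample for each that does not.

Forward direction. This fails: N = 49 gives 49 ≡ 49 (mod 72) but 49 ≡ 1 (mod 8), so the conjunction on the right does not hold.

Converse. This fails: N = 18 satisfies both congruences on the right (18 ≡ 2 mod 8 and 18 ≡ 0 mod 9) yet 18 ≡ 18 (mod 72), not 49.

Neither implication holds.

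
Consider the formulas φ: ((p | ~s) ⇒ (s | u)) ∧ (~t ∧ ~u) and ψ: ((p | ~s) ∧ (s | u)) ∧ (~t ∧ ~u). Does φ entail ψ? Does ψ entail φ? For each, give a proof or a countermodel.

Forward direction. This fails. Under u = F, s = T, t = F, p = F, the left side is true but the right side is false.

Converse. Assume the antecedent. If u is true, the antecedent cannot hold. If u is false, the antecedent forces (u = F, s = T, t = F, p = T), and the consequent holds there. Either way the consequent holds.

Not equivalent: only (⇐) holds.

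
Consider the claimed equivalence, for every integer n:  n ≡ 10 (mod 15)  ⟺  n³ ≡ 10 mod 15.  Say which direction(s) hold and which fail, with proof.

(⇒) Suppose n ≡ 10 (mod 15). Write n = 15j + 10. Then (15j + 10)³ = 3375j³ + 6750j² + 4500j + 1000 = 15(225j³ + 450j² + 300j + 66) + 10, so n³ ≡ 10 (mod 15).

(⇐) Conversely, suppose n³ ≡ 10 (mod 15). The only residue r in {0, …, 14} with r³ ≡ 10 (mod 15) is r = 10, so n ≡ 10 (mod 15).

Equivalent; both directions hold.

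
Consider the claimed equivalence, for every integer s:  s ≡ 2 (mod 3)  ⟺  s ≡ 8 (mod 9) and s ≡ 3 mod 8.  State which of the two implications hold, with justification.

(⟹) This fails: s = 2 gives 2 ≡ 2 (mod 3) but 2 ≡ 2 (mod 9), so the conjunction on the right does not hold.

(⟸) Conversely, if s ≡ 8 (mod 9) and s ≡ 3 (mod 8), then by the Chinese remainder theorem s ≡ 35 (mod 72). Since 35 ≡ 2 (mod 3) and 3 ∣ 72, we get s ≡ 2 (mod 3).

Not equivalent: only (⇐) holds.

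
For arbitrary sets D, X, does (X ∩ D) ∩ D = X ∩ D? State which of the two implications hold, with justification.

(⊆) Let x ∈ (X ∩ D) ∩ D. Then x ∈ D ∩ X, from which x ∈ X ∩ D.

(⊇) Let x ∈ X ∩ D. Then x ∈ D ∩ X, from which x ∈ (X ∩ D) ∩ D.

Both inclusions hold.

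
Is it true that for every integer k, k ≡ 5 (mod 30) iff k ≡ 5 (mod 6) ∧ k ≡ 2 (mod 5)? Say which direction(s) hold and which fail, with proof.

(⇒) fails and (⇐) fails.

(⟹) This fails: k = 5 gives 5 ≡ 5 (mod 30) but 5 ≡ 0 (mod 5), so the conjunction on the right does not hold.

(⟸) This fails: k = 17 satisfies both congruences on the right (17 ≡ 5 mod 6 and 17 ≡ 2 mod 5) yet 17 ≡ 17 (mod 30), not 5.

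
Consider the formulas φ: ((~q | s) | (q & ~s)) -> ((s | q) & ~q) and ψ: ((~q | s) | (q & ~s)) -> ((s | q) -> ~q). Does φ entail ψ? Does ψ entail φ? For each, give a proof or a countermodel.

The forward direction holds; the converse fails.

(→) Assume the antecedent. If s is true, the antecedent forces (s = T, q = F), and the consequent holds there. If s is false, the antecedent cannot hold. Either way the consequent holds.

(←) This fails. Under s = F, q = F, the left side is false but the right side is true.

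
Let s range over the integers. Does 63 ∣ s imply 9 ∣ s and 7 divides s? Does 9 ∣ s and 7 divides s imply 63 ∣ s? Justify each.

(⟸) Suppose 9 ∣ s and 7 ∣ s. Any common multiple of 9 and 7 is a multiple of their lcm; here gcd(9, 7) = 1, so lcm(9, 7) = 9·7 = 63, so 63 ∣ s.

(⟹) If 63 ∣ s, write s = 63q. Since 63 = 7·9, s = 9·(7q), so 9 ∣ s; and since 63 = 9·7, s = 7·(9q), so 7 ∣ s.

Both directions hold; the statement is true.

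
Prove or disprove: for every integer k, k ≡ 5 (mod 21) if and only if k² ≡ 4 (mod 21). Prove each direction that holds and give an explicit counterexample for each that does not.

Not equivalent: only (⇒) holds.

(⇒) Suppose k ≡ 5 (mod 21). Write k = 21j + 5. Then (21j + 5)² = 441j² + 210j + 25 = 21(21j² + 10j + 1) + 4, so k² ≡ 4 (mod 21).

(⇐) This fails: take k = 2. Then 2² = 4 ≡ 4 (mod 21), yet 2 ≡ 2 (mod 21), not 5.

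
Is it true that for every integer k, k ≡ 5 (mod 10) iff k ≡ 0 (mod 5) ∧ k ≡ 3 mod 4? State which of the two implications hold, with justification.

Not equivalent: only (⇐) holds.

(⇒) This fails: k = 5 gives 5 ≡ 5 (mod 10) but 5 ≡ 1 (mod 4), so the conjunction on the right does not hold.

(⇐) Conversely, if k ≡ 0 (mod 5) and k ≡ 3 (mod 4), then by the Chinese remainder theorem k ≡ 15 (mod 20). Since 15 ≡ 5 (mod 10) and 10 ∣ 20, we get k ≡ 5 (mod 10).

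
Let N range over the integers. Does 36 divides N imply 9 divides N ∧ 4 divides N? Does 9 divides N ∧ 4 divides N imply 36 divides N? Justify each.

Both directions hold; the statement is true.

(⇒) If 36 ∣ N, write N = 36q. Since 36 = 4·9, N = 9·(4q), so 9 ∣ N; and since 36 = 9·4, N = 4·(9q), so 4 ∣ N.

(⇐) Suppose 9 ∣ N and 4 ∣ N. Any common multiple of 9 and 4 is a multiple of their lcm; here gcd(9, 4) = 1, so lcm(9, 4) = 9·4 = 36, so 36 ∣ N.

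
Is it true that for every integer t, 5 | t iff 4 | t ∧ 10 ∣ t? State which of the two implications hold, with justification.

(→) This fails: take t = 5. Certainly 5 ∣ 5, but 4 ∤ 5.

(←) Suppose 4 ∣ t and 10 ∣ t. Any common multiple of 4 and 10 is a multiple of their lcm; here lcm(4, 10) = 4·10/gcd(4, 10) = 40/2 = 20, so 20 ∣ t. Since 5 ∣ 20, it follows that 5 ∣ t.

Only the reverse direction holds.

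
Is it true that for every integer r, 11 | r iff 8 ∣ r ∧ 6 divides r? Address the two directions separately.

Neither direction holds.

(⇒) This fails: take r = 11. Certainly 11 ∣ 11, but 8 ∤ 11.

(⇐) This fails: take r = 24. Both 8 ∣ 24 and 6 ∣ 24, yet 24 is not a multiple of 11 (since 24 = 2·11 + 2), so 11 ∤ 24.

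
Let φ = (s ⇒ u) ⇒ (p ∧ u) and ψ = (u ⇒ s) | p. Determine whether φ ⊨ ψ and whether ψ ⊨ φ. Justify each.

[⇒] Assume the antecedent. If p is true, (u ⇒ s) | p reduces to true regardless of the other variables. If p is false, the antecedent forces (p = F, u = F, s = T), and (u ⇒ s) | p holds there. Either way (u ⇒ s) | p holds.

[⇐] This fails. Under p = F, u = F, s = F, the left side is false but the right side is true.

Not equivalent: only (⇒) holds.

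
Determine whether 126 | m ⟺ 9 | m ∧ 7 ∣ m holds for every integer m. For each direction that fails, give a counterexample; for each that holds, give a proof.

(→) If 126 ∣ m, write m = 126q. Since 126 = 14·9, m = 9·(14q), so 9 ∣ m; and since 126 = 18·7, m = 7·(18q), so 7 ∣ m.

(←) This fails: take m = 63. Both 9 ∣ 63 and 7 ∣ 63, yet 63 is not a multiple of 126 (since 63 = 0·126 + 63), so 126 ∤ 63.

(⇒) holds; (⇐) fails.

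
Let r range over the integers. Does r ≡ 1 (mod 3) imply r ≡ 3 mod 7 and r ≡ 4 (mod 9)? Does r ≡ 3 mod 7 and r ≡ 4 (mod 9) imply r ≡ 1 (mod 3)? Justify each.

(⇒) fails; (⇐) holds.

(→) This fails: r = 1 gives 1 ≡ 1 (mod 3) but 1 ≡ 1 (mod 7), so the conjunction on the right does not hold.

(←) Conversely, if r ≡ 3 (mod 7) and r ≡ 4 (mod 9), then by the Chinese remainder theorem r ≡ 31 (mod 63). Since 31 ≡ 1 (mod 3) and 3 ∣ 63, we get r ≡ 1 (mod 3).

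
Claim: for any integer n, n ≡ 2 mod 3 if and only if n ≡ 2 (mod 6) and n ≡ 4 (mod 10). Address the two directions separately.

(→) This fails: n = 2 gives 2 ≡ 2 (mod 3) but 2 ≡ 2 (mod 10), so the conjunction on the right does not hold.

(←) Conversely, if n ≡ 2 (mod 6) and n ≡ 4 (mod 10), then by the Chinese remainder theorem n ≡ 14 (mod 30). Since 14 ≡ 2 (mod 3) and 3 ∣ 30, we get n ≡ 2 (mod 3).

The forward direction fails; the converse holds.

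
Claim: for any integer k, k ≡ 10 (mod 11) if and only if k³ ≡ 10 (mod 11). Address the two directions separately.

[⇒] Suppose k ≡ 10 (mod 11). Write k = 11j + 10. Then (11j + 10)³ = 1331j³ + 3630j² + 3300j + 1000 = 11(121j³ + 330j² + 300j + 90) + 10, so k³ ≡ 10 (mod 11).

[⇐] For the converse, argue contrapositively. If k ≢ 10 (mod 11), then k is congruent to one of 0, 1, 2, 3, 4, 5, 6, 7, 8, 9 modulo 11, and these give k³ ≡ 0, 1, 8, 5, 9, 4, 7, 2, 6, 3 respectively — never 10.

The biconditional holds.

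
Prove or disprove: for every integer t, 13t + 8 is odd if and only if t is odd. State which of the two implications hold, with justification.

(←) Suppose t is odd; write t = 2j + 1. Then 13t + 8 = 13·(2j + 1) + 8 = 2·13j + 21, which is odd.

(→) Suppose 13t + 8 is odd. Since 13 is odd, 13t and t have the same parity, so 13t + 8 ≡ t + 8 (mod 2). As 8 is even, 13t + 8 is odd exactly when t is odd. Thus t is odd.

Both directions hold.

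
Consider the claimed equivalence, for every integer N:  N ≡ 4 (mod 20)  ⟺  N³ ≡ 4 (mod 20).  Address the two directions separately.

Only the forward direction holds.

[⇐] This fails: take N = 14. Then 14³ = 2744 ≡ 4 (mod 20), yet 14 ≡ 14 (mod 20), not 4.

[⇒] Suppose N ≡ 4 (mod 20). Write N = 20j + 4. Then (20j + 4)³ = 8000j³ + 4800j² + 960j + 64 = 20(400j³ + 240j² + 48j + 3) + 4, so N³ ≡ 4 (mod 20).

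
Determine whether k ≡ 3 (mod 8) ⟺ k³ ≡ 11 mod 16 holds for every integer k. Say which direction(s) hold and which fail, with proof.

(⟹) This fails: take k = 11. Then 11 ≡ 3 (mod 8), but 11³ = 1331 ≡ 3 (mod 16), not 11.

(⟸) Conversely, the residues r modulo 16 with r³ ≡ 11 (mod 16) are exactly {3}, and each is ≡ 3 (mod 8).

(⇒) fails; (⇐) holds.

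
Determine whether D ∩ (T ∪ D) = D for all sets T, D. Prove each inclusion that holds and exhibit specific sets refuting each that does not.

Both inclusions hold; the sets are equal.

(⊆) Let x ∈ D ∩ (T ∪ D). Then either x ∈ D and x ∉ T; or x ∈ T ∩ D. In each case x ∈ D, so D ∩ (T ∪ D) ⊆ D.

(⊇) Let x ∈ D. Then either x ∈ D and x ∉ T; or x ∈ T ∩ D. In each case x ∈ D ∩ (T ∪ D), so D ⊆ D ∩ (T ∪ D).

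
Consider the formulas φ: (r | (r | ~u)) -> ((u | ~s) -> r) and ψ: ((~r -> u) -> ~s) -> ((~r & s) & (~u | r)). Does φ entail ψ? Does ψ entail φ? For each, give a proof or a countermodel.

(⇐) Assume the antecedent. If u is true, the consequent reduces to true regardless of the other variables. If u is false, the antecedent forces (u = F, r = F, s = T) or (u = F, r = T, s = T), and the consequent holds there. Either way the consequent holds.

(⇒) This fails. Under u = T, r = F, s = F, the left side is true but the right side is false.

(⇒) fails; (⇐) holds.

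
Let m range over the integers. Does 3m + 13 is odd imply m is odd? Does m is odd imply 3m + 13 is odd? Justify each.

Both directions fail.

(⇒) This fails: m = 4 gives 3m + 13 = 25, which is odd, but 4 is even, not odd.

(⇐) This also fails: m = 3 is odd, but 3m + 13 = 22 is even, not odd.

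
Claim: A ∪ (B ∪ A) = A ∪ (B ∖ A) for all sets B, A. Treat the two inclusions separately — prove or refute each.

Both inclusions hold.

(⟹) Let x ∈ A ∪ (B ∪ A). Then either x ∈ B and x ∉ A; or x ∈ A and x ∉ B; or x ∈ B ∩ A. In each case x ∈ A ∪ (B ∖ A), so A ∪ (B ∪ A) ⊆ A ∪ (B ∖ A).

(⟸) Let x ∈ A ∪ (B ∖ A). Then either x ∈ B and x ∉ A; or x ∈ A and x ∉ B; or x ∈ B ∩ A. In each case x ∈ A ∪ (B ∪ A), so A ∪ (B ∖ A) ⊆ A ∪ (B ∪ A).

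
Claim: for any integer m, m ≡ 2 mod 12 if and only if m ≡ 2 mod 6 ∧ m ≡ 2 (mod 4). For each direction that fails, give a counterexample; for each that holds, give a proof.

(→) Suppose m ≡ 2 (mod 12); write m = 12j + 2. Since 6 ∣ 12, reducing mod 6 gives m ≡ 2 (mod 6); since 4 ∣ 12, reducing mod 4 gives m ≡ 2 (mod 4).

(←) Conversely, if m ≡ 2 (mod 6) and m ≡ 2 (mod 4), then by the Chinese remainder theorem m ≡ 2 (mod 12). This is exactly m ≡ 2 (mod 12).

Both implications hold.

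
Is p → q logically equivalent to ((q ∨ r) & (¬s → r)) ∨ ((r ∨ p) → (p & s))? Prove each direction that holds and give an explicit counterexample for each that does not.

Neither implication holds.

(⟹) This fails. Under s = F, q = T, p = T, r = F, the left side is true but the right side is false.

(⟸) This fails. Under s = T, q = F, p = T, r = F, the left side is false but the right side is true.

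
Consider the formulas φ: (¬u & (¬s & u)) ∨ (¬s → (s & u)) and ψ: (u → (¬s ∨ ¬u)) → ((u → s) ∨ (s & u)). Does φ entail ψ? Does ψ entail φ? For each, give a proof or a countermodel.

(←) This fails. Under s = F, u = F, the left side is false but the right side is true.

(→) Assume the antecedent. If s is true, the consequent reduces to true regardless of the other variables. If s is false, the antecedent cannot hold. Either way the consequent holds.

(⇒) holds; (⇐) fails.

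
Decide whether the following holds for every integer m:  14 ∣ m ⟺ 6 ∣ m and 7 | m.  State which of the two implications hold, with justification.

The forward direction fails; the converse holds.

Converse. Suppose 6 ∣ m and 7 ∣ m. Any common multiple of 6 and 7 is a multiple of their lcm; here gcd(6, 7) = 1, so lcm(6, 7) = 6·7 = 42, so 42 ∣ m. Since 14 ∣ 42, it follows that 14 ∣ m.

Forward direction. This fails: take m = 14. Certainly 14 ∣ 14, but 6 ∤ 14.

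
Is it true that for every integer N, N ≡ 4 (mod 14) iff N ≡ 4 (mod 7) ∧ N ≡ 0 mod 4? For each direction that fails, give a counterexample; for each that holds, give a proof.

(⇒) fails; (⇐) holds.

[⇐] If N ≡ 4 (mod 7) and N ≡ 0 (mod 4), then by the Chinese remainder theorem N ≡ 4 (mod 28). Since 4 ≡ 4 (mod 14) and 14 ∣ 28, we get N ≡ 4 (mod 14).

[⇒] This fails: N = 18 gives 18 ≡ 4 (mod 14) but 18 ≡ 2 (mod 4), so the conjunction on the right does not hold.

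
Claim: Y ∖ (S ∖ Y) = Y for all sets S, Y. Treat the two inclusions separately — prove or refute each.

(⟹) Let x ∈ Y ∖ (S ∖ Y). Then either x ∈ Y and x ∉ S; or x ∈ S ∩ Y. In each case x ∈ Y, so Y ∖ (S ∖ Y) ⊆ Y.

(⟸) Let x ∈ Y. Then either x ∈ Y and x ∉ S; or x ∈ S ∩ Y. In each case x ∈ Y ∖ (S ∖ Y), so Y ⊆ Y ∖ (S ∖ Y).

The two sets are equal.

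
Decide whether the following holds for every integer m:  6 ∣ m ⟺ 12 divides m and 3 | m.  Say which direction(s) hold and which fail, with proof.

(⇒) fails; (⇐) holds.

[⇒] This fails: take m = 6. Certainly 6 ∣ 6, but 12 ∤ 6.

[⇐] Suppose 12 ∣ m and 3 ∣ m. Any common multiple of 12 and 3 is a multiple of their lcm; here lcm(12, 3) = 12·3/gcd(12, 3) = 36/3 = 12, so 12 ∣ m. Since 6 ∣ 12, it follows that 6 ∣ m.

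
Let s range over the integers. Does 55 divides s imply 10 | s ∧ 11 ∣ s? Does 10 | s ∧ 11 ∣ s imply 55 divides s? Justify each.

Not equivalent: only (⇐) holds.

(⇒) This fails: take s = 55. Certainly 55 ∣ 55, but 10 ∤ 55.

(⇐) Suppose 10 ∣ s and 11 ∣ s. Any common multiple of 10 and 11 is a multiple of their lcm; here gcd(10, 11) = 1, so lcm(10, 11) = 10·11 = 110, so 110 ∣ s. Since 55 ∣ 110, it follows that 55 ∣ s.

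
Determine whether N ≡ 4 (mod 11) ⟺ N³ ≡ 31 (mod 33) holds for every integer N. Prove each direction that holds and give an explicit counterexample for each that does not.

Only the converse holds.

(⟹) This fails: take N = 15. Then 15 ≡ 4 (mod 11), but 15³ = 3375 ≡ 9 (mod 33), not 31.

(⟸) Conversely, the residues r modulo 33 with r³ ≡ 31 (mod 33) are exactly {4}, and each is ≡ 4 (mod 11).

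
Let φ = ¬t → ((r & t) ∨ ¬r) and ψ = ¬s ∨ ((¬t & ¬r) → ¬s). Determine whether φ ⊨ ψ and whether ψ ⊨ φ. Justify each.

Both directions fail.

Forward direction. This fails. Under r = F, t = F, s = T, the left side is true but the right side is false.

Converse. This fails. Under r = T, t = F, s = F, the left side is false but the right side is true.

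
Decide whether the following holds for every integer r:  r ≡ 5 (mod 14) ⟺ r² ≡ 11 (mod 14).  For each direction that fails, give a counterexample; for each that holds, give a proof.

Only the forward implication holds.

(⇐) This fails: take r = 9. Then 9² = 81 ≡ 11 (mod 14), yet 9 ≡ 9 (mod 14), not 5.

(⇒) Suppose r ≡ 5 (mod 14). Write r = 14j + 5. Then (14j + 5)² = 196j² + 140j + 25 = 14(14j² + 10j + 1) + 11, so r² ≡ 11 (mod 14).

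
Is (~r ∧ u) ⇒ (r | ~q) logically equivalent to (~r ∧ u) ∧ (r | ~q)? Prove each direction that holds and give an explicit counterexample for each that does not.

Only the converse holds.

[⇒] This fails. Under q = F, r = F, u = F, the left side is true but the right side is false.

[⇐] Assume the antecedent. If q is true, the antecedent cannot hold. If q is false, (~r ∧ u) ⇒ (r | ~q) reduces to true regardless of the other variables. Either way (~r ∧ u) ⇒ (r | ~q) holds.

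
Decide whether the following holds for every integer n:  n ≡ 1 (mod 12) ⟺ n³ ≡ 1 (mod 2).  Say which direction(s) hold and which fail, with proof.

(⇐) This fails: take n = 3. Then 3³ = 27 ≡ 1 (mod 2), yet 3 ≡ 3 (mod 12), not 1.

(⇒) Suppose n ≡ 1 (mod 12). Then n³ ≡ 1³ = 1 (mod 12), and since 2 ∣ 12, also n³ ≡ 1 (mod 2).

The forward direction holds; the converse fails.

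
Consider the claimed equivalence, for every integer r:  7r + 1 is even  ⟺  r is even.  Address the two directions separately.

Neither implication holds.

Forward direction. This fails: r = 3 gives 7r + 1 = 22, which is even, but 3 is odd, not even.

Converse. This also fails: r = 0 is even, but 7r + 1 = 1 is odd, not even.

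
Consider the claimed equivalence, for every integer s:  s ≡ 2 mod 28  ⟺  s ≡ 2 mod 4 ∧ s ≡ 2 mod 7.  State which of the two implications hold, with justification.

(→) Suppose s ≡ 2 (mod 28); write s = 28j + 2. Since 4 ∣ 28, reducing mod 4 gives s ≡ 2 (mod 4); since 7 ∣ 28, reducing mod 7 gives s ≡ 2 (mod 7).

(←) Conversely, if s ≡ 2 (mod 4) and s ≡ 2 (mod 7), then by the Chinese remainder theorem s ≡ 2 (mod 28). This is exactly s ≡ 2 (mod 28).

Equivalent; both directions hold.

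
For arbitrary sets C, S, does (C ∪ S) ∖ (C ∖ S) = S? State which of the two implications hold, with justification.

(⟸) Let x ∈ S. Then either x ∈ S and x ∉ C; or x ∈ C ∩ S. In each case x ∈ (C ∪ S) ∖ (C ∖ S), so S ⊆ (C ∪ S) ∖ (C ∖ S).

(⟹) Let x ∈ (C ∪ S) ∖ (C ∖ S). Then either x ∈ S and x ∉ C; or x ∈ C ∩ S. In each case x ∈ S, so (C ∪ S) ∖ (C ∖ S) ⊆ S.

Both inclusions hold; the sets are equal.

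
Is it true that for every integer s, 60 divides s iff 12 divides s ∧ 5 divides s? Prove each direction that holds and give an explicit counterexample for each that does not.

Both directions hold; the statement is true.

(←) Suppose 12 ∣ s and 5 ∣ s. Any common multiple of 12 and 5 is a multiple of their lcm; here gcd(12, 5) = 1, so lcm(12, 5) = 12·5 = 60, so 60 ∣ s.

(→) If 60 ∣ s, write s = 60q. Since 60 = 5·12, s = 12·(5q), so 12 ∣ s; and since 60 = 12·5, s = 5·(12q), so 5 ∣ s.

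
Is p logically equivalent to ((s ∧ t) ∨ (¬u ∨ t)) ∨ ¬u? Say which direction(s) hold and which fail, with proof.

Forward direction. This fails. Under t = F, p = T, u = T, s = F, the left side is true but the right side is false.

Converse. This fails. Under t = F, p = F, u = F, s = F, the left side is false but the right side is true.

Neither direction holds.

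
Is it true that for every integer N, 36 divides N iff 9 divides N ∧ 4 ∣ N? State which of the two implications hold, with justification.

(⇒) If 36 ∣ N, write N = 36q. Since 36 = 4·9, N = 9·(4q), so 9 ∣ N; and since 36 = 9·4, N = 4·(9q), so 4 ∣ N.

(⇐) Suppose 9 ∣ N and 4 ∣ N. Any common multiple of 9 and 4 is a multiple of their lcm; here gcd(9, 4) = 1, so lcm(9, 4) = 9·4 = 36, so 36 ∣ N.

Equivalent; both directions hold.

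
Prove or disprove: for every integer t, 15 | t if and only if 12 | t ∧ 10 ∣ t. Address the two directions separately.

Forward direction. This fails: take t = 15. Certainly 15 ∣ 15, but 12 ∤ 15.

Converse. Suppose 12 ∣ t and 10 ∣ t. Any common multiple of 12 and 10 is a multiple of their lcm; here lcm(12, 10) = 12·10/gcd(12, 10) = 120/2 = 60, so 60 ∣ t. Since 15 ∣ 60, it follows that 15 ∣ t.

Not equivalent: only (⇐) holds.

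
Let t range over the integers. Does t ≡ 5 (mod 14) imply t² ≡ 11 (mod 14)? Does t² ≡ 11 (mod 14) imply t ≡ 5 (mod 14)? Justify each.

(→) Suppose t ≡ 5 (mod 14). Write t = 14j + 5. Then (14j + 5)² = 196j² + 140j + 25 = 14(14j² + 10j + 1) + 11, so t² ≡ 11 (mod 14).

(←) This fails: take t = 9. Then 9² = 81 ≡ 11 (mod 14), yet 9 ≡ 9 (mod 14), not 5.

Only the forward direction holds.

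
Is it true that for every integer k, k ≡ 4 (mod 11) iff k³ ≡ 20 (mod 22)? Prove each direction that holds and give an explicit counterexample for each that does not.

The forward direction fails; the converse holds.

(→) This fails: take k = 15. Then 15 ≡ 4 (mod 11), but 15³ = 3375 ≡ 9 (mod 22), not 20.

(←) Conversely, the residues r modulo 22 with r³ ≡ 20 (mod 22) are exactly {4}, and each is ≡ 4 (mod 11).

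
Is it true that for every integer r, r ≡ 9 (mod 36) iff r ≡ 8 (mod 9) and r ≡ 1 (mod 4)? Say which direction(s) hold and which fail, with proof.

Both directions fail.

Forward direction. This fails: r = 9 gives 9 ≡ 9 (mod 36) but 9 ≡ 0 (mod 9), so the conjunction on the right does not hold.

Converse. This fails: r = 17 satisfies both congruences on the right (17 ≡ 8 mod 9 and 17 ≡ 1 mod 4) yet 17 ≡ 17 (mod 36), not 9.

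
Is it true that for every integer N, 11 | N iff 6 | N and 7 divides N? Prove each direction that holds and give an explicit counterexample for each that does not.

(→) This fails: take N = 11. Certainly 11 ∣ 11, but 6 ∤ 11.

(←) This fails: take N = 42. Both 6 ∣ 42 and 7 ∣ 42, yet 42 is not a multiple of 11 (since 42 = 3·11 + 9), so 11 ∤ 42.

Neither implication holds.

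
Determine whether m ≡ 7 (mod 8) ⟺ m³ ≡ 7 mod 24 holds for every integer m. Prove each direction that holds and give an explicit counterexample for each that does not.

[⇒] This fails: take m = 15. Then 15 ≡ 7 (mod 8), but 15³ = 3375 ≡ 15 (mod 24), not 7.

[⇐] Conversely, the residues r modulo 24 with r³ ≡ 7 (mod 24) are exactly {7}, and each is ≡ 7 (mod 8).

Only the reverse direction holds.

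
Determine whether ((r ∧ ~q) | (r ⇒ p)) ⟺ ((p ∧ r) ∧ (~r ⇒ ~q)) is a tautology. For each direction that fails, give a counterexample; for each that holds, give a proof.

(⇒) fails; (⇐) holds.

(⇒) This fails. Under p = F, r = F, q = F, the left side is true but the right side is false.

(⇐) Assume the antecedent. If p is true, (r ∧ ~q) | (r ⇒ p) reduces to true regardless of the other variables. If p is false, the antecedent cannot hold. Either way (r ∧ ~q) | (r ⇒ p) holds.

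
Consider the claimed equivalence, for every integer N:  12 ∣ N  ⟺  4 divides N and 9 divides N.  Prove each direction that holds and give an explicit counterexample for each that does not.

The forward direction fails; the converse holds.

(⇒) This fails: take N = 12. Certainly 12 ∣ 12, but 9 ∤ 12.

(⇐) Suppose 4 ∣ N and 9 ∣ N. Any common multiple of 4 and 9 is a multiple of their lcm; here gcd(4, 9) = 1, so lcm(4, 9) = 4·9 = 36, so 36 ∣ N. Since 12 ∣ 36, it follows that 12 ∣ N.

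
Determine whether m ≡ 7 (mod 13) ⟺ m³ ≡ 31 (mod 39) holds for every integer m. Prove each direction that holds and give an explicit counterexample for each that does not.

Forward direction. This fails: take m = 20. Then 20 ≡ 7 (mod 13), but 20³ = 8000 ≡ 5 (mod 39), not 31.

Converse. This fails: take m = 34. Then 34³ = 39304 ≡ 31 (mod 39), yet 34 ≡ 8 (mod 13), not 7.

Both directions fail.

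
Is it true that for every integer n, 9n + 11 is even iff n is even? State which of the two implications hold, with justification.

(→) This fails: n = 1 gives 9n + 11 = 20, which is even, but 1 is odd, not even.

(←) This also fails: n = 2 is even, but 9n + 11 = 29 is odd, not even.

Neither implication holds.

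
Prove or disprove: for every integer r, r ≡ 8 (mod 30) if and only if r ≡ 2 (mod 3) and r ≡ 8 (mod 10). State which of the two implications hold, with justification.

Equivalent; both directions hold.

(⟹) Suppose r ≡ 8 (mod 30); write r = 30j + 8. Since 3 ∣ 30, reducing mod 3 gives r ≡ 8 ≡ 2 (mod 3); since 10 ∣ 30, reducing mod 10 gives r ≡ 8 (mod 10).

(⟸) Conversely, if r ≡ 2 (mod 3) and r ≡ 8 (mod 10), then by the Chinese remainder theorem r ≡ 8 (mod 30). This is exactly r ≡ 8 (mod 30).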